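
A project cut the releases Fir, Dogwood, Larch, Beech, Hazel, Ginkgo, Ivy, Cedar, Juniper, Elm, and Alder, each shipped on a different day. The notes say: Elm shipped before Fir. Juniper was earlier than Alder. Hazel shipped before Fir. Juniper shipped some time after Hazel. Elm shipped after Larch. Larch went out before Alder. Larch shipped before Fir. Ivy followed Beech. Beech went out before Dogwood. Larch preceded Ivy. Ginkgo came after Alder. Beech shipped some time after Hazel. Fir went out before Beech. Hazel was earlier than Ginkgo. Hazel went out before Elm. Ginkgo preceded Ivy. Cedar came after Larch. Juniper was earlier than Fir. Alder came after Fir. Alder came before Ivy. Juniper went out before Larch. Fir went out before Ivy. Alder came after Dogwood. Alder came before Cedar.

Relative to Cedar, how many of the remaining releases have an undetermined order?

2

Forced before Cedar: Alder, Beech, Dogwood, Elm, Fir, Hazel, Juniper, and Larch.
That leaves Ginkgo and Ivy with no forced order relative to Cedar — 2.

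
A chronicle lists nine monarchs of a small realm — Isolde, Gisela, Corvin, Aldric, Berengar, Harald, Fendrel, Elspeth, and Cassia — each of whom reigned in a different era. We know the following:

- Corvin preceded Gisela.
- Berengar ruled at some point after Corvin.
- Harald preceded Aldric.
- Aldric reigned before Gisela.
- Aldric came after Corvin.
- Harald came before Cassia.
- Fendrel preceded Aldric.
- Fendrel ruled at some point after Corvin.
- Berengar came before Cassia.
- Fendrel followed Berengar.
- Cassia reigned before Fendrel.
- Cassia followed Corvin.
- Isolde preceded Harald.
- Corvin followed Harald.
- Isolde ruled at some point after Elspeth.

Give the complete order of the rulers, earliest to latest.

The constraints fix every adjacent pair, so only one ordering works:
Elspeth → Isolde → Harald → Corvin → Berengar → Cassia → Fendrel → Aldric → Gisela.

Elspeth, Isolde, Harald, Corvin, Berengar, Cassia, Fendrel, Aldric, Gisela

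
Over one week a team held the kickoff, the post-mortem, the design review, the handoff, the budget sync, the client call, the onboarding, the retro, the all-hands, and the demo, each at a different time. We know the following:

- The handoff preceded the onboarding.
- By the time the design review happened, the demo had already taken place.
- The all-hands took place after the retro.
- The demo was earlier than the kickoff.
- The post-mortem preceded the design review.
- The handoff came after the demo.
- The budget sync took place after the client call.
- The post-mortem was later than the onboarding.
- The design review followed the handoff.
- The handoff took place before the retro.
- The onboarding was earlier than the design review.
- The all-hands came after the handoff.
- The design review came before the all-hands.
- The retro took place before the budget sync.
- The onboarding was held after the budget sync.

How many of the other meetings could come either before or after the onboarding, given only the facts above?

1

Forced before the onboarding: the budget sync, the client call, the demo, the handoff, and the retro; forced after the onboarding: the all-hands, the design review, and the post-mortem.
That leaves the kickoff with no forced order relative to the onboarding — 1.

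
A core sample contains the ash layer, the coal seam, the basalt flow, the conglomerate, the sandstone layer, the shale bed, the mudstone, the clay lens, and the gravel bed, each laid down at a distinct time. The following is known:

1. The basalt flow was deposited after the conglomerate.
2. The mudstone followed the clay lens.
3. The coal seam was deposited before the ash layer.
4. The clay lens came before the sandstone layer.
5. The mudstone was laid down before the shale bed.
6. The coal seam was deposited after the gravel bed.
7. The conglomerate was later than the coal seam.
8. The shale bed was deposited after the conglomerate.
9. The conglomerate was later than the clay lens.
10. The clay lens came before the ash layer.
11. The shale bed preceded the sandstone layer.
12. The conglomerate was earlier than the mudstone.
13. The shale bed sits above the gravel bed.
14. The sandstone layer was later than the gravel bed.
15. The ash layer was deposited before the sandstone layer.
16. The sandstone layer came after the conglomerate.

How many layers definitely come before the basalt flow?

Directly stated before the basalt flow: the conglomerate.
The clay lens reaches the basalt flow via the clay lens → the conglomerate → the basalt flow.
The coal seam reaches the basalt flow via the coal seam → the conglomerate → the basalt flow.
The gravel bed reaches the basalt flow via the gravel bed → the coal seam → the conglomerate → the basalt flow.
That's the clay lens, the coal seam, the conglomerate, and the gravel bed — 4 in all.

4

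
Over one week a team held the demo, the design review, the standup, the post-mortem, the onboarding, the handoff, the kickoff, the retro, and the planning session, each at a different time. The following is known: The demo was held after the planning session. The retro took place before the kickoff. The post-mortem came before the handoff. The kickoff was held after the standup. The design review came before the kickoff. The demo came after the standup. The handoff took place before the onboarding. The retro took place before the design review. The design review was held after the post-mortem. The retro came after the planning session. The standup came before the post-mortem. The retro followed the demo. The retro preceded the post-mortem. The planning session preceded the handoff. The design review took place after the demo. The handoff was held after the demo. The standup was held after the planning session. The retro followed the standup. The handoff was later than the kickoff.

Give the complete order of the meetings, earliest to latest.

the planning session, the standup, the demo, the retro, the post-mortem, the design review, the kickoff, the handoff, the onboarding

The constraints fix every adjacent pair, so only one ordering works:
the planning session → the standup → the demo → the retro → the post-mortem → the design review → the kickoff → the handoff → the onboarding.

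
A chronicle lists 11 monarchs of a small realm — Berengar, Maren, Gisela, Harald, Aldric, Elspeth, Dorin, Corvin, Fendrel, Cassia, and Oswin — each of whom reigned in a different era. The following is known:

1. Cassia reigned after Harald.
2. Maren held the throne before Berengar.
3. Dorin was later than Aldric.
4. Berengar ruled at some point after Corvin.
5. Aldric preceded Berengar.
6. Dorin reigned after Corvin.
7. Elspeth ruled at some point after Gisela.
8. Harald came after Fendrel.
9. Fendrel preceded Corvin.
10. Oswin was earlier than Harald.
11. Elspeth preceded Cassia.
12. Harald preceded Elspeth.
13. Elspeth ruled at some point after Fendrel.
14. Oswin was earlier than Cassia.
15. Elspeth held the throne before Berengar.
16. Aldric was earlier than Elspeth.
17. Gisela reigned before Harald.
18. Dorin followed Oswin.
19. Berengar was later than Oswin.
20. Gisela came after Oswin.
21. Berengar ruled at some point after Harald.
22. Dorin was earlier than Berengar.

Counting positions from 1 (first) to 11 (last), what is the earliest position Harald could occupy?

4

Fendrel, Gisela, and Oswin must all come before Harald — 3 forced predecessors.
Nothing else is forced ahead of Harald, so their earliest slot is position 3 + 1 = 4.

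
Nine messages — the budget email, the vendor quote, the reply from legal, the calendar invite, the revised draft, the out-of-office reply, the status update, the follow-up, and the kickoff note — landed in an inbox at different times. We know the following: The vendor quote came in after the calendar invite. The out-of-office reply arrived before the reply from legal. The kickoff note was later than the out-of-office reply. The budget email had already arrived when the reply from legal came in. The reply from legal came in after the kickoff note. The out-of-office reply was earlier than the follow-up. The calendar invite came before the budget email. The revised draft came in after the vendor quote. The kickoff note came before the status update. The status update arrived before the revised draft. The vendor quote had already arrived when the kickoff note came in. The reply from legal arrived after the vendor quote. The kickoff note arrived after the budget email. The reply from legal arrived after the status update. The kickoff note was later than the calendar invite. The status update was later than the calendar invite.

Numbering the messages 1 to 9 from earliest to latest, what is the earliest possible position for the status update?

6

The budget email, the calendar invite, the kickoff note, the out-of-office reply, and the vendor quote must all come before the status update — 5 forced predecessors.
Nothing else is forced ahead of the status update, so its earliest slot is position 5 + 1 = 6.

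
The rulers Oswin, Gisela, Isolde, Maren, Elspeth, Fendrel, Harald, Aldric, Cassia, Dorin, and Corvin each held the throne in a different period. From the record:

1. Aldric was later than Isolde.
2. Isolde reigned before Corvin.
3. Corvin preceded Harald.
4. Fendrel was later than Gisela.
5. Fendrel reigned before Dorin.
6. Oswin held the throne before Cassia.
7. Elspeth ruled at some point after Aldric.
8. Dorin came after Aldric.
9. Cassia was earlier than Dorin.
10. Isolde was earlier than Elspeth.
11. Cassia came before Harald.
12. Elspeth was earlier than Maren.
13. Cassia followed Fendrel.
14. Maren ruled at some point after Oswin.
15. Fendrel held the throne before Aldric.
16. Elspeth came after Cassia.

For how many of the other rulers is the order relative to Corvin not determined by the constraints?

8

Forced before Corvin: Isolde; forced after Corvin: Harald.
That leaves Aldric, Cassia, Dorin, Elspeth, Fendrel, Gisela, Maren, and Oswin with no forced order relative to Corvin — 8.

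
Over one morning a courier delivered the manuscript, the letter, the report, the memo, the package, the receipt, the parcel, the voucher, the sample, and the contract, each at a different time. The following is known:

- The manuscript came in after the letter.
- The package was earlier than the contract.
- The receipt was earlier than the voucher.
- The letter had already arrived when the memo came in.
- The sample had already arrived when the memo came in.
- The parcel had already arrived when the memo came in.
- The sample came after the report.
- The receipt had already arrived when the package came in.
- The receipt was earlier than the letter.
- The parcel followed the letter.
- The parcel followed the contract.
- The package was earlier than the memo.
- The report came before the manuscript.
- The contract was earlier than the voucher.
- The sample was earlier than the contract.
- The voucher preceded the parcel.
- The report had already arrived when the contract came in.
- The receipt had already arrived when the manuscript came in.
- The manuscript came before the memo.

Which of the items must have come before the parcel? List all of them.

Directly stated before the parcel: the contract, the letter, and the voucher.
The package reaches the parcel via the package → the contract → the parcel.
The receipt reaches the parcel via the receipt → the voucher → the parcel.
The report reaches the parcel via the report → the contract → the parcel.
Likewise the sample reaches the parcel by chaining the stated constraints.
No chain forces the manuscript (or any of the others) ahead of the parcel.

the contract, the letter, the package, the receipt, the report, the sample, the voucher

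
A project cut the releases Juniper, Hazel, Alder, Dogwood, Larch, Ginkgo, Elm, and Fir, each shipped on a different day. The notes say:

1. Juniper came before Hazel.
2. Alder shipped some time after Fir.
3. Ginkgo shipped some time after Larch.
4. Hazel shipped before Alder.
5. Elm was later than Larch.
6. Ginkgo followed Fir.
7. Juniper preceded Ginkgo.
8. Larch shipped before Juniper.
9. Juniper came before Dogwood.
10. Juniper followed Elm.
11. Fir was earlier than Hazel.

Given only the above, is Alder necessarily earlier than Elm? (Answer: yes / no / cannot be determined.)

Tracing the constraints gives Elm → Juniper → Hazel → Alder, so Elm must come before Alder.
That means Alder cannot be before Elm.

no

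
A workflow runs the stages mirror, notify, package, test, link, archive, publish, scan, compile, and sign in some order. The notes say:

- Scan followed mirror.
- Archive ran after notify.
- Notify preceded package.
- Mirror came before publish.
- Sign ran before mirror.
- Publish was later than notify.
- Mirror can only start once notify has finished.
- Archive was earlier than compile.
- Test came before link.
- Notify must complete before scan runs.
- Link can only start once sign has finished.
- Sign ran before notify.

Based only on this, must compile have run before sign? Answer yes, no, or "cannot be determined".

no

Tracing the constraints gives sign → notify → archive → compile, so sign must come before compile.
That means compile cannot be before sign.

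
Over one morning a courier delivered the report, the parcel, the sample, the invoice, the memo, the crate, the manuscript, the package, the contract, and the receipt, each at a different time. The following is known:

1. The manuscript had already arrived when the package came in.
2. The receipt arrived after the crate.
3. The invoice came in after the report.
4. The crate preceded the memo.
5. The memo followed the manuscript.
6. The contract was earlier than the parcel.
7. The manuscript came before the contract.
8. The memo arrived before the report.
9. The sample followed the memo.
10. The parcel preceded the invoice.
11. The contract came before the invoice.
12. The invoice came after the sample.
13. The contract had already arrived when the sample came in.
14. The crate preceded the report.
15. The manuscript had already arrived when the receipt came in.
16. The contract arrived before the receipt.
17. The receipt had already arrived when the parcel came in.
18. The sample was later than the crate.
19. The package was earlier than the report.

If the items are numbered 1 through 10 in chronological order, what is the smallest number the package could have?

2

The manuscript must come before the package — 1 forced predecessor.
Nothing else is forced ahead of the package, so its earliest slot is position 1 + 1 = 2.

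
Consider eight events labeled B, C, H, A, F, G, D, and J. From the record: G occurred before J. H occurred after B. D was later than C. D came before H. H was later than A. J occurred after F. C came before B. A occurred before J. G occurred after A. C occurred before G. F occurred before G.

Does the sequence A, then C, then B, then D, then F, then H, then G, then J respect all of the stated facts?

Check each stated constraint against the proposed order — e.g. A is ahead of G; A is ahead of J. Every pair is in the required order; nothing is violated.

yes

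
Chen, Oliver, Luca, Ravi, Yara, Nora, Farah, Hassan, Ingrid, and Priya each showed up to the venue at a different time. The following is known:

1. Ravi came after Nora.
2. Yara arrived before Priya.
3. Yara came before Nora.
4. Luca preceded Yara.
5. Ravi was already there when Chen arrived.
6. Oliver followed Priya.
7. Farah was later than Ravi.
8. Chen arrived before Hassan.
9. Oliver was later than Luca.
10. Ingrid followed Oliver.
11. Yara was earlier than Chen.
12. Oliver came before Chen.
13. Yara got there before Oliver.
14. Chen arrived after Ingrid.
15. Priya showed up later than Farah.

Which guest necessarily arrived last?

Hassan

Every other guest has a chain of constraints placing them before Hassan, so Hassan is last.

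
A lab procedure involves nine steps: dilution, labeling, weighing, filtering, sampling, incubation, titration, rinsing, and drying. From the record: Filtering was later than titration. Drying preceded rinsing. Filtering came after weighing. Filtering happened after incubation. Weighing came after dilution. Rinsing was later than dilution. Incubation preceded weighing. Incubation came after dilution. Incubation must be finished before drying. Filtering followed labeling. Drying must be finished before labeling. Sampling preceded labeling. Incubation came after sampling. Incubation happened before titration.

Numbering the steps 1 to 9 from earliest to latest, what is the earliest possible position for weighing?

Dilution, incubation, and sampling must all come before weighing — 3 forced predecessors.
Nothing else is forced ahead of weighing, so its earliest slot is position 3 + 1 = 4.

4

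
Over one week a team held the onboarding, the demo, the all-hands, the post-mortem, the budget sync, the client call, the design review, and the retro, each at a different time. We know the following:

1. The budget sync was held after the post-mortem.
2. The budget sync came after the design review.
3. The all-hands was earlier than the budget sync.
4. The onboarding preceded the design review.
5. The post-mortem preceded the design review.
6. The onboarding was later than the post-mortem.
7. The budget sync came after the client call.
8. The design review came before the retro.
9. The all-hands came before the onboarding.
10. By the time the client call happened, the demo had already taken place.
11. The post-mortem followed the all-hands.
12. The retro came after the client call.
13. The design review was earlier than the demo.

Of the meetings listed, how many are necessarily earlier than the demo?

4

Directly stated before the demo: the design review.
The all-hands reaches the demo via the all-hands → the onboarding → the design review → the demo.
The onboarding reaches the demo via the onboarding → the design review → the demo.
The post-mortem reaches the demo via the post-mortem → the design review → the demo.
That's the all-hands, the design review, the onboarding, and the post-mortem — 4 in all.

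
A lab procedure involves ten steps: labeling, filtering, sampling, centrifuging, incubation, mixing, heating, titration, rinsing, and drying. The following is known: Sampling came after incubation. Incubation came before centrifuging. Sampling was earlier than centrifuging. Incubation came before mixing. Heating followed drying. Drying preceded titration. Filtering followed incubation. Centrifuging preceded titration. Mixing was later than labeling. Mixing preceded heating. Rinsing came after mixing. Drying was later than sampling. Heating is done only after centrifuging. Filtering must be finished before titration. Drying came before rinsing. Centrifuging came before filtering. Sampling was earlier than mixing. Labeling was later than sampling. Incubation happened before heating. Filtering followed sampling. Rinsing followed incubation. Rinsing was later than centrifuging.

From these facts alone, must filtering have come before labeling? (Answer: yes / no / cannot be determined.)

No chain of stated constraints runs from filtering to labeling, and none runs from labeling to filtering either.
So the relative order of filtering and labeling is not fixed by the given facts.

cannot be determined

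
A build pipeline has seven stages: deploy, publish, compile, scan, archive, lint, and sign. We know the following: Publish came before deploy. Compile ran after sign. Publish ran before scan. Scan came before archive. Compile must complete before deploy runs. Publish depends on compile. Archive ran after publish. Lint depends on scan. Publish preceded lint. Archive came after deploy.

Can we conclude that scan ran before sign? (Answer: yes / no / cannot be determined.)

Tracing the constraints gives sign → compile → publish → scan, so sign must come before scan.
That means scan cannot be before sign.

no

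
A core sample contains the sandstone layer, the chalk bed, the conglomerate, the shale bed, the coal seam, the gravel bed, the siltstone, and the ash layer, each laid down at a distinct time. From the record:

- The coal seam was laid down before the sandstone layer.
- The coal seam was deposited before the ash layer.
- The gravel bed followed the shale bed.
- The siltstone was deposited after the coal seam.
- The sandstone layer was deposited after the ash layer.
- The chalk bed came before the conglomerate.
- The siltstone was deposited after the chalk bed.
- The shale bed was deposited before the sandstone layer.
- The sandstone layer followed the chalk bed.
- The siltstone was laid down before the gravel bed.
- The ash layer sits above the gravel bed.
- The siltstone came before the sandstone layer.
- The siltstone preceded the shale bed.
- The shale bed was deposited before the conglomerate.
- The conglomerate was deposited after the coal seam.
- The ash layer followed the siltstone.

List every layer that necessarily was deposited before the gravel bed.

the chalk bed, the coal seam, the shale bed, the siltstone

Directly stated before the gravel bed: the shale bed and the siltstone.
The chalk bed reaches the gravel bed via the chalk bed → the siltstone → the gravel bed.
The coal seam reaches the gravel bed via the coal seam → the siltstone → the gravel bed.
No chain forces the sandstone layer (or any of the others) ahead of the gravel bed.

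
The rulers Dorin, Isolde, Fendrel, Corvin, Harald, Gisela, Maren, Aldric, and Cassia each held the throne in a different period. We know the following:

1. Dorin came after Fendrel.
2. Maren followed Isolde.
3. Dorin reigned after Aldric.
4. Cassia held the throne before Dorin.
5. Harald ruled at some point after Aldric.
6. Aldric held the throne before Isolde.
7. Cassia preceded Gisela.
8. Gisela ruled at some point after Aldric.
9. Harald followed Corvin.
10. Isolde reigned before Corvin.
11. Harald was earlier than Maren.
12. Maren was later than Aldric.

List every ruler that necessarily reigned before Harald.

Directly stated before Harald: Aldric and Corvin.
Isolde reaches Harald via Isolde → Corvin → Harald.

Aldric, Corvin, Isolde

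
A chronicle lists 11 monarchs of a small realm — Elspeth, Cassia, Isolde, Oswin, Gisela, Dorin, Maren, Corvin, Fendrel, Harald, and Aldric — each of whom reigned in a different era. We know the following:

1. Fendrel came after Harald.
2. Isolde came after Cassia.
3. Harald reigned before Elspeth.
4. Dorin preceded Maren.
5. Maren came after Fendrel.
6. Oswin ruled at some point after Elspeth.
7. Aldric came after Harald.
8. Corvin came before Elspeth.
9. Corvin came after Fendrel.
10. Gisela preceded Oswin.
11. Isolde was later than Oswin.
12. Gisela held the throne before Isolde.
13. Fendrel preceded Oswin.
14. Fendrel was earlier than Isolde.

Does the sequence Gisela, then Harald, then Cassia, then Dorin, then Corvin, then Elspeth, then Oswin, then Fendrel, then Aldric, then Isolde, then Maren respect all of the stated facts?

no

The constraints require Fendrel before Oswin, but in the proposed sequence Oswin appears ahead of Fendrel. That one violation is enough.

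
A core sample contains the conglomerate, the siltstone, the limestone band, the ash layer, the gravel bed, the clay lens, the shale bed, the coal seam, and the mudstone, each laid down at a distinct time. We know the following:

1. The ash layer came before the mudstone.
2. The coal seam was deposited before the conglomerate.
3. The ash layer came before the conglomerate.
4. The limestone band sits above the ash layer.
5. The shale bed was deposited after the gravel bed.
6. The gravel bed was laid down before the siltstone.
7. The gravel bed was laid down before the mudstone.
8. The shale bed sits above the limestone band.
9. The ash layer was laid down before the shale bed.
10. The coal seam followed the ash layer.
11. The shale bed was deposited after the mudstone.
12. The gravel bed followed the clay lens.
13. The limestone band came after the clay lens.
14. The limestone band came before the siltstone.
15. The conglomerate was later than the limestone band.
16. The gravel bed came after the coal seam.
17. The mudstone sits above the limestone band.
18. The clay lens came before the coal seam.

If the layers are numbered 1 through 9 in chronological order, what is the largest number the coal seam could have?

4

The coal seam must come before the conglomerate, the gravel bed, the mudstone, the shale bed, and the siltstone — 5 layers forced after it.
Everything else can be placed before the coal seam in some valid order, so the coal seam can sit as late as position 9 − 5 = 4.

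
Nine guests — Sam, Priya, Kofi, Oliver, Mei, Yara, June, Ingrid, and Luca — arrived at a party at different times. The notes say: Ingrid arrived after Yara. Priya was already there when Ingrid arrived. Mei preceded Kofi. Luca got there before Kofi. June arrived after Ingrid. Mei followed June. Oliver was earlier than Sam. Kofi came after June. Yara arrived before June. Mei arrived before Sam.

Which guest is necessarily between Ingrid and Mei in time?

June

Tracing the constraints gives Ingrid → June → Mei, so June sits after Ingrid and before Mei.
No other guest is forced both after Ingrid and before Mei.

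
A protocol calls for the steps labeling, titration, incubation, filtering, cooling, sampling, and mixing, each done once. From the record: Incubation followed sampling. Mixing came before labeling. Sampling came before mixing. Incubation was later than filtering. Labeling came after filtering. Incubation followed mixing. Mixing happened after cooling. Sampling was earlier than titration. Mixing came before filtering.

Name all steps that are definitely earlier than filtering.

Directly stated before filtering: mixing.
Cooling reaches filtering via cooling → mixing → filtering.
Sampling reaches filtering via sampling → mixing → filtering.
No chain forces labeling (or any of the others) ahead of filtering.

cooling, mixing, sampling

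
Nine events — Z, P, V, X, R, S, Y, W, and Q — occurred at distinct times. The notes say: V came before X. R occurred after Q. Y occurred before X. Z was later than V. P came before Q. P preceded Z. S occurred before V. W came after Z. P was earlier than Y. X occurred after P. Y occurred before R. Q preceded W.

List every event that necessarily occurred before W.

P, Q, S, V, Z

Directly stated before W: Q and Z.
P reaches W via P → Q → W.
S reaches W via S → V → Z → W.
V reaches W via V → Z → W.
No chain forces Y (or any of the others) ahead of W.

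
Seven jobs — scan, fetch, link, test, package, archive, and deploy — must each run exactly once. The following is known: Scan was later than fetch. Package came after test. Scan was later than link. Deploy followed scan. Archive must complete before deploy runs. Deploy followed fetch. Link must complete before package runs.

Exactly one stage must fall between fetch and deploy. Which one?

Tracing the constraints gives fetch → scan → deploy, so scan sits after fetch and before deploy.
No other stage is forced both after fetch and before deploy.

scan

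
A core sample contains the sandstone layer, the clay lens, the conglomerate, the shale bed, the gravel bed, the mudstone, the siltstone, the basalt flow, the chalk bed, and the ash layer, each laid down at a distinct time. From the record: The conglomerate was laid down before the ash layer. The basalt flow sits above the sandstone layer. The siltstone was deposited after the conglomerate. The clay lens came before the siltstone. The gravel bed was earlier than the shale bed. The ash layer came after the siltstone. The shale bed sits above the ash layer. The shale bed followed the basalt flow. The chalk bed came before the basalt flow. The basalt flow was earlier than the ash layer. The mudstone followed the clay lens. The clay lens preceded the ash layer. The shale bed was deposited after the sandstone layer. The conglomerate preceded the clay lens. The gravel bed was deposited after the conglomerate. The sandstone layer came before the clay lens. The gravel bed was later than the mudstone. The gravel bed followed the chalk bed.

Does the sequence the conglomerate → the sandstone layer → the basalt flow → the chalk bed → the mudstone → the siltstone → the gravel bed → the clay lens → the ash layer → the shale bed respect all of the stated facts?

no

The constraints require the clay lens before the siltstone, but in the proposed sequence the siltstone appears ahead of the clay lens. That one violation is enough.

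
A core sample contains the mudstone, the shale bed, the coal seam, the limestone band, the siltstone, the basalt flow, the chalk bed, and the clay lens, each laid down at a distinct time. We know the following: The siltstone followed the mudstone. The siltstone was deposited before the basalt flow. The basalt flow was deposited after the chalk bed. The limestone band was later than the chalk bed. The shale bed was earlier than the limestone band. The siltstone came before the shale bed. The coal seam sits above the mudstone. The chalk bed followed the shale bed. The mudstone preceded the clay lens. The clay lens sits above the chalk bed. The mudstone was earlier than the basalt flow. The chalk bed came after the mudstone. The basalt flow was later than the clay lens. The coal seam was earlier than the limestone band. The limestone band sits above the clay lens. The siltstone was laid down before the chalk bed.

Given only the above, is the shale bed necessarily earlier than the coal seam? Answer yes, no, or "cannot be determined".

cannot be determined

No chain of stated constraints runs from the shale bed to the coal seam, and none runs from the coal seam to the shale bed either.
So the relative order of the shale bed and the coal seam is not fixed by the given facts.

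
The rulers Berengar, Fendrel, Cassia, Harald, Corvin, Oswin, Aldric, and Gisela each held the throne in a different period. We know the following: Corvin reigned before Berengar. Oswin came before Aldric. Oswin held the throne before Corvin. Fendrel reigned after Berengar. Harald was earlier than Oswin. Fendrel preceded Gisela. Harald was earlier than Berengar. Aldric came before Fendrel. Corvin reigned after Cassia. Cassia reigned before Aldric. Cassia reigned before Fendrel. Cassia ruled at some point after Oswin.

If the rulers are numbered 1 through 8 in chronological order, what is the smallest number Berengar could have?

Cassia, Corvin, Harald, and Oswin must all come before Berengar — 4 forced predecessors.
Nothing else is forced ahead of Berengar, so their earliest slot is position 4 + 1 = 5.

5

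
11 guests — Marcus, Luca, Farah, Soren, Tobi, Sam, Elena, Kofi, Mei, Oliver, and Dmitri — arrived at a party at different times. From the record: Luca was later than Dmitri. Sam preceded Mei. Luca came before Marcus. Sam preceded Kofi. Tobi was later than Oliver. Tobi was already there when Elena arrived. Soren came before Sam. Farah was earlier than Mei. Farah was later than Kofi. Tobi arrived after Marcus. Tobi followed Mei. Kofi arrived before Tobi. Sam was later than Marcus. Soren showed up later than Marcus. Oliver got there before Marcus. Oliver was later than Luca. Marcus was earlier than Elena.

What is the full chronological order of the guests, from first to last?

Dmitri, Luca, Oliver, Marcus, Soren, Sam, Kofi, Farah, Mei, Tobi, Elena

The constraints fix every adjacent pair, so only one ordering works:
Dmitri → Luca → Oliver → Marcus → Soren → Sam → Kofi → Farah → Mei → Tobi → Elena.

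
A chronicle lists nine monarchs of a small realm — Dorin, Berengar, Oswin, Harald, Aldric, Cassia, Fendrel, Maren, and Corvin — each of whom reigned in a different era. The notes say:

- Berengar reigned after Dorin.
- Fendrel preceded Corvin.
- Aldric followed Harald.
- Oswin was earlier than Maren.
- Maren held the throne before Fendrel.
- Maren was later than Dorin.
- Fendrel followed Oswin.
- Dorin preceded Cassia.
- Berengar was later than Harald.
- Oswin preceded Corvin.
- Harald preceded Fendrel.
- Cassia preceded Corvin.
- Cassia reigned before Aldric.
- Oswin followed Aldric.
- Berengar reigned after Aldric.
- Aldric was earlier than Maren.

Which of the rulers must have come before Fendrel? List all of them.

Aldric, Cassia, Dorin, Harald, Maren, Oswin

Directly stated before Fendrel: Harald, Maren, and Oswin.
Aldric reaches Fendrel via Aldric → Oswin → Fendrel.
Cassia reaches Fendrel via Cassia → Aldric → Oswin → Fendrel.
Dorin reaches Fendrel via Dorin → Maren → Fendrel.
No chain forces Corvin (or any of the others) ahead of Fendrel.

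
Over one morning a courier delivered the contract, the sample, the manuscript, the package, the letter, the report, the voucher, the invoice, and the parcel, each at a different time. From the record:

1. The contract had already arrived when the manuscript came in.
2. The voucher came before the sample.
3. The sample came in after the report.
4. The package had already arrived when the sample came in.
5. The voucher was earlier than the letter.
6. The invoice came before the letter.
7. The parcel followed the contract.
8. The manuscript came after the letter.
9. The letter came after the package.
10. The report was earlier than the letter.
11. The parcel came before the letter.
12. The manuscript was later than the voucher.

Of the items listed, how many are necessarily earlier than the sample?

3

Directly stated before the sample: the package, the report, and the voucher.
No chain forces the parcel (or any of the others) ahead of the sample.
That's the package, the report, and the voucher — 3 in all.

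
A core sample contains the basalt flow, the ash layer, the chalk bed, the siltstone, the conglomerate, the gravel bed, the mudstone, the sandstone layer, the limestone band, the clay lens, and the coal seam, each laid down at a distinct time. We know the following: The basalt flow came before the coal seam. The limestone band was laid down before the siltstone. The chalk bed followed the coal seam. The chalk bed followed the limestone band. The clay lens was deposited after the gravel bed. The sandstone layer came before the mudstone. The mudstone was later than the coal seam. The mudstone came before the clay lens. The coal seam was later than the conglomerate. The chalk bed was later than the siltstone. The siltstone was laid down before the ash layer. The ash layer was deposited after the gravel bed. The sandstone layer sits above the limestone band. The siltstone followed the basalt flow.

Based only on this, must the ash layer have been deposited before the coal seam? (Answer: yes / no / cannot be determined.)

cannot be determined

No chain of stated constraints runs from the ash layer to the coal seam, and none runs from the coal seam to the ash layer either.
So the relative order of the ash layer and the coal seam is not fixed by the given facts.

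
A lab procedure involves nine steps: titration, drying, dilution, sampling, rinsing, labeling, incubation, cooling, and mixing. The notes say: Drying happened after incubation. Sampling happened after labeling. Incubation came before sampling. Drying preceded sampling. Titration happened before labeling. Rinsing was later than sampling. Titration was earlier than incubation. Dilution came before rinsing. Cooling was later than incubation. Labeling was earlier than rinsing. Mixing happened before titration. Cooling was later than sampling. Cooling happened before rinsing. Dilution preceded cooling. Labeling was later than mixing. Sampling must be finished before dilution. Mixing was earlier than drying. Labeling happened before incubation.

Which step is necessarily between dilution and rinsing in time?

Tracing the constraints gives dilution → cooling → rinsing, so cooling sits after dilution and before rinsing.
No other step is forced both after dilution and before rinsing.

cooling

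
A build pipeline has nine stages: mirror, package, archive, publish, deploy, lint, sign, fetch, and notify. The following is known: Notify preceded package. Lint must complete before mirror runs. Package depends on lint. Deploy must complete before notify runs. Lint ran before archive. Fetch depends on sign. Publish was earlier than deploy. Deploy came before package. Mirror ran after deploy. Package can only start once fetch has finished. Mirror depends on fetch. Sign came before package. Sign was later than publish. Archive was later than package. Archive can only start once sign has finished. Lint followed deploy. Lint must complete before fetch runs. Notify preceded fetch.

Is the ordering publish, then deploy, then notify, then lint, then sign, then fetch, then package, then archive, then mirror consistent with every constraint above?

Check each stated constraint against the proposed order — e.g. lint is ahead of mirror; deploy is ahead of mirror. Every pair is in the required order; nothing is violated.

yes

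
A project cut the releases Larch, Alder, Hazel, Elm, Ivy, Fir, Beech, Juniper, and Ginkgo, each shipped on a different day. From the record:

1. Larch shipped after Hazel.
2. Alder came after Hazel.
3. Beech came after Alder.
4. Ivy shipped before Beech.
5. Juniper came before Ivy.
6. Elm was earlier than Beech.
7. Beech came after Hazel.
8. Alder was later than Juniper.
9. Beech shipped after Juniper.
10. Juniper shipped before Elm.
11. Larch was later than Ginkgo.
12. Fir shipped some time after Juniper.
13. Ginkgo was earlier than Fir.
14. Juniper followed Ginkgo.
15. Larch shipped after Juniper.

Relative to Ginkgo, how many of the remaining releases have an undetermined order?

Forced after Ginkgo: Alder, Beech, Elm, Fir, Ivy, Juniper, and Larch.
That leaves Hazel with no forced order relative to Ginkgo — 1.

1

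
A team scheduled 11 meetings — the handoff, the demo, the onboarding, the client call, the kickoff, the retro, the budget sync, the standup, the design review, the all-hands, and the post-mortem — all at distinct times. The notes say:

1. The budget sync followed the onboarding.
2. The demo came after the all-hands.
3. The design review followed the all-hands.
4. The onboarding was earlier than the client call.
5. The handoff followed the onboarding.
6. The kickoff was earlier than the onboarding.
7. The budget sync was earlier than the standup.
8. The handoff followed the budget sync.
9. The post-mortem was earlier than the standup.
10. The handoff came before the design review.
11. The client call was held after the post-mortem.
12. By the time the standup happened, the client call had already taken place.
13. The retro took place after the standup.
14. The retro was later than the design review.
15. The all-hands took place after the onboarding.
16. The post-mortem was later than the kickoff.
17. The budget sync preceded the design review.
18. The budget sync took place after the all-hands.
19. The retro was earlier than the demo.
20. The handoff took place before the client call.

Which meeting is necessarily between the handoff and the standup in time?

the client call

Tracing the constraints gives the handoff → the client call → the standup, so the client call sits after the handoff and before the standup.
No other meeting is forced both after the handoff and before the standup.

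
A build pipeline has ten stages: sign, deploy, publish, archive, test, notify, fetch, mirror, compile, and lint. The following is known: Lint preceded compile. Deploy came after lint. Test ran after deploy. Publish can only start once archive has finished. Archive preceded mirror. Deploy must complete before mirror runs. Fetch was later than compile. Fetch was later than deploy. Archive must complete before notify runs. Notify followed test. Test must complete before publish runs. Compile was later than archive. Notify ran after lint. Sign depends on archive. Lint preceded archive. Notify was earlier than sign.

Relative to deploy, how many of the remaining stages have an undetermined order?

2

Forced before deploy: lint; forced after deploy: fetch, mirror, notify, publish, sign, and test.
That leaves archive and compile with no forced order relative to deploy — 2.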